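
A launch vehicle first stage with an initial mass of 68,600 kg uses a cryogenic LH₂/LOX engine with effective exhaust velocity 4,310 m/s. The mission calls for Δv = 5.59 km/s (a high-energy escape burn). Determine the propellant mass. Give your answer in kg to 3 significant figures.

m₀/m_f = exp(Δv / v_e) = exp(5590 / 4310.0) = exp(1.2970) = 3.6582.
m_f = 68,600 / 3.6582 = 18,752.4 kg, so propellant = m₀ − m_f = 68,600 − 18,752.4 = 49,847.6 kg.

propellant mass ≈ 49800 kg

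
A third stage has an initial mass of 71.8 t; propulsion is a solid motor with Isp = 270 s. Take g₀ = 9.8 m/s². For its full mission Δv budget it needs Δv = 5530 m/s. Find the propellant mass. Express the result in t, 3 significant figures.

propellant mass ≈ 62.9 t

v_e = Isp · g₀ = 270 × 9.8 = 2646.0 m/s.
m₀/m_f = exp(Δv / v_e) = exp(5530 / 2646.0) = exp(2.0899) = 8.0845.
m_f = 71.8 / 8.0845 = 8.88119 t, so propellant = m₀ − m_f = 71.8 − 8.88119 = 62.91881 t.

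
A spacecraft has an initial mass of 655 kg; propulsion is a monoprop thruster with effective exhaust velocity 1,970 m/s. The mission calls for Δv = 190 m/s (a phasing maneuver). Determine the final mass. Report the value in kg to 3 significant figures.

final mass ≈ 595 kg

From the ideal rocket equation, m₀/m_f = exp(Δv / v_e) = exp(190 / 1970.0) = exp(0.0964) = 1.1013.
m_f = m₀ / 1.1013 = 655 / 1.1013 = 594.752 kg.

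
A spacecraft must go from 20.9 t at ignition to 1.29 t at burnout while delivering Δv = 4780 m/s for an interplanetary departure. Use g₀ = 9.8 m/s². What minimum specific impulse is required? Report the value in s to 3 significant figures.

Isp ≈ 175 s

ln(m₀/m_f) = ln(20900/1290) = ln(16.2) = 2.7851.
From the ideal rocket equation, v_e = Δv / ln(m₀/m_f) = 4780 / 2.7851 = 1716.3 m/s.
Isp = v_e / g₀ = 1716.3 / 9.8 = 175.1 s.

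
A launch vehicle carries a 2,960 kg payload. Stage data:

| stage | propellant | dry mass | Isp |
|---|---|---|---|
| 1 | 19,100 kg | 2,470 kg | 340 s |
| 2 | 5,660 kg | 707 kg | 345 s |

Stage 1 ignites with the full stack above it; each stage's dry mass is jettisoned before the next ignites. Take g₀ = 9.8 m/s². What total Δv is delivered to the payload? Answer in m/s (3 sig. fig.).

Δv ≈ 6360 m/s

Ignition mass of stage 1 = 19,100+2,470 + 5,660+707 + 2,960 = 30,897 kg.
Stage 1: m₀ = 30,897 kg, m_f = 30,897 − 19,100 = 11,797 kg; Δv = 340×9.8×ln(2.619) = 3332.0×0.9628 ≈ 3208 m/s.
Stage 2: m₀ = 9,327 kg, m_f = 9,327 − 5,660 = 3,667 kg; Δv = 345×9.8×ln(2.543) = 3381.0×0.9335 ≈ 3156 m/s.
Total Δv = 3208 + 3156 = 6364 m/s.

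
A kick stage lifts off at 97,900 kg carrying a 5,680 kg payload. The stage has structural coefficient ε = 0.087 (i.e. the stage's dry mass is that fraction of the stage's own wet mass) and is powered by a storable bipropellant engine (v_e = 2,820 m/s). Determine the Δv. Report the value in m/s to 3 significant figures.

Δv ≈ 5550 m/s

Stage wet mass = m₀ − payload = 97,900 − 5,680 = 92,220 kg.
Stage dry mass = ε × stage wet mass = 0.087 × 92,220 = 8,023.14 kg.
Burnout mass m_f = stage dry + payload = 8,023.14 + 5,680 = 13,703.14 kg.
From the ideal rocket equation, Δv = v_e · ln(97,900/13,703.14) = 2820.0 × ln(7.144) = 2820.0 × 1.9663 ≈ 5545 m/s.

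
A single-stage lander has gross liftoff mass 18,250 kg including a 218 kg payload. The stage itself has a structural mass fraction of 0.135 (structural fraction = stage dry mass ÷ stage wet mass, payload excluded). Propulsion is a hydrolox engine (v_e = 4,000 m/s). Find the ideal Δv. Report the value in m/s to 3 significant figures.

Stage wet mass = m₀ − payload = 18,250 − 218 = 18,032 kg.
Stage dry mass = ε × stage wet mass = 0.135 × 18,032 = 2,434.32 kg.
Burnout mass m_f = stage dry + payload = 2,434.32 + 218 = 2,652.32 kg.
Using Δv = v_e ln(m₀/m_f): Δv = v_e · ln(18,250/2,652.32) = 4000.0 × ln(6.881) = 4000.0 × 1.9287 ≈ 7715 m/s.

Δv ≈ 7710 m/s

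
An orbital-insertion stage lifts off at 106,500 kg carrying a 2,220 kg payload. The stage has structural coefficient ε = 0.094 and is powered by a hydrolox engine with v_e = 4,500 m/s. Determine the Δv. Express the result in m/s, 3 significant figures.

Δv ≈ 9820 m/s

Stage wet mass = m₀ − payload = 106,500 − 2,220 = 104,280 kg.
Stage dry mass = ε × stage wet mass = 0.094 × 104,280 = 9,802.32 kg.
Burnout mass m_f = stage dry + payload = 9,802.32 + 2,220 = 12,022.32 kg.
Δv = v_e · ln(106,500/12,022.32) = 4500.0 × ln(8.859) = 4500.0 × 2.1814 ≈ 9816 m/s.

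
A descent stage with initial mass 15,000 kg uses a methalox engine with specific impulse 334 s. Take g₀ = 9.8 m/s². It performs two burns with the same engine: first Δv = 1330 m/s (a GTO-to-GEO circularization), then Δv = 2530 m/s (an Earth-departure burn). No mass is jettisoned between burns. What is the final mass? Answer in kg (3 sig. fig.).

v_e = Isp · g₀ = 334 × 9.8 = 3273.2 m/s.
After the first burn: m = 15000 × exp(−1330/3273.2) = 15000 × 0.66609 = 9,991.35 kg.
After the second burn: m = 9,991.35 × exp(−2530/3273.2) = 9,991.35 × 0.46165 = 4,612.51 kg.

final mass ≈ 4610 kg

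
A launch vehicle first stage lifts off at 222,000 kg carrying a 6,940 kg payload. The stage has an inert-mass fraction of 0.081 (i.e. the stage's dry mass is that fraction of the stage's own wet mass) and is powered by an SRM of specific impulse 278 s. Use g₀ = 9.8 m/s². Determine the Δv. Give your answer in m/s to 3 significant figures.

Stage wet mass = m₀ − payload = 222,000 − 6,940 = 215,060 kg.
Stage dry mass = ε × stage wet mass = 0.081 × 215,060 = 17,419.9 kg.
Burnout mass m_f = stage dry + payload = 17,419.9 + 6,940 = 24,359.9 kg.
v_e = Isp · g₀ = 278 × 9.8 = 2724.4 m/s.
Δv = v_e · ln(222,000/24,359.9) = 2724.4 × ln(9.113) = 2724.4 × 2.2097 ≈ 6020 m/s.

Δv ≈ 6020 m/s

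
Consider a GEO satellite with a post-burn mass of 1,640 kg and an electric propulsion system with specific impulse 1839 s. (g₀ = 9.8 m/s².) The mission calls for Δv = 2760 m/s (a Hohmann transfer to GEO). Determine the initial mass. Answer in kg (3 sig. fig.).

v_e = Isp · g₀ = 1839 × 9.8 = 18022.2 m/s.
From the ideal rocket equation, m₀/m_f = exp(Δv / v_e) = exp(2760 / 18022.2) = exp(0.1531) = 1.1655.
m₀ = m_f × 1.1655 = 1,640 × 1.1655 = 1,911.42 kg.

initial mass ≈ 1910 kg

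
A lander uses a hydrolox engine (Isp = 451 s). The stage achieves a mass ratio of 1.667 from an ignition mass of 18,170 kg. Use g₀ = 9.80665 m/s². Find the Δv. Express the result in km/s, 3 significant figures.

v_e = Isp · g₀ = 451 × 9.80665 = 4422.8 m/s.
Δv = v_e · ln(1.667) = 4422.8 × 0.5110 ≈ 2260.2 m/s.

Δv ≈ 2.26 km/s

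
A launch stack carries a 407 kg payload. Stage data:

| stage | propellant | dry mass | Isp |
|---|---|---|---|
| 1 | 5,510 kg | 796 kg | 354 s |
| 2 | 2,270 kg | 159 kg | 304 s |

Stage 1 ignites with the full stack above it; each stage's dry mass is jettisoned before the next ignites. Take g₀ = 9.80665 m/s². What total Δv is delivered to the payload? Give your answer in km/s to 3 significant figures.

Δv ≈ 8.01 km/s

Ignition mass of stage 1 = 5,510+796 + 2,270+159 + 407 = 9,142 kg.
Stage 1: m₀ = 9,142 kg, m_f = 9,142 − 5,510 = 3,632 kg; Δv = 354×9.80665×ln(2.517) = 3471.6×0.9231 ≈ 3205 m/s.
Stage 2: m₀ = 2,836 kg, m_f = 2,836 − 2,270 = 566 kg; Δv = 304×9.80665×ln(5.011) = 2981.2×1.6116 ≈ 4804 m/s.
Total Δv = 3205 + 4804 = 8009 m/s.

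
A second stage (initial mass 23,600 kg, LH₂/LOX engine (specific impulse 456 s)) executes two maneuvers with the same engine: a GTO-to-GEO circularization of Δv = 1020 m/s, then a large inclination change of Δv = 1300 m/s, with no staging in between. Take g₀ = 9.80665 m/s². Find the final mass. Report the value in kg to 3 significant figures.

final mass ≈ 14000 kg

v_e = Isp · g₀ = 456 × 9.80665 = 4471.8 m/s.
After the first burn: m = 23600 × exp(−1020/4471.8) = 23600 × 0.79605 = 18,786.8 kg.
After the second burn: m = 18,786.8 × exp(−1300/4471.8) = 18,786.8 × 0.74773 = 14,047.5 kg.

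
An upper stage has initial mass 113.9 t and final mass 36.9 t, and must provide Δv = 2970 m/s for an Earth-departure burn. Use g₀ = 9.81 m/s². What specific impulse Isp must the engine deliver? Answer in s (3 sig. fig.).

ln(m₀/m_f) = ln(113900/36900) = ln(3.087) = 1.1271.
v_e = Δv / ln(m₀/m_f) = 2970 / 1.1271 = 2635.1 m/s.
Isp = v_e / g₀ = 2635.1 / 9.81 = 268.6 s.

Isp ≈ 269 s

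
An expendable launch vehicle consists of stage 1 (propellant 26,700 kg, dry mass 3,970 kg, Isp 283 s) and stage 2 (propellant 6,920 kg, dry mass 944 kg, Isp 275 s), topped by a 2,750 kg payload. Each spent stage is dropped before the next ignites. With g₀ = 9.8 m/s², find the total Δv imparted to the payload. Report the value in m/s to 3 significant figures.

Δv ≈ 5730 m/s

Ignition mass of stage 1 = 26,700+3,970 + 6,920+944 + 2,750 = 41,284 kg.
Stage 1: m₀ = 41,284 kg, m_f = 41,284 − 26,700 = 14,584 kg; Δv = 283×9.8×ln(2.831) = 2773.4×1.0405 ≈ 2886 m/s.
Stage 2: m₀ = 10,614 kg, m_f = 10,614 − 6,920 = 3,694 kg; Δv = 275×9.8×ln(2.873) = 2695.0×1.0555 ≈ 2844 m/s.
Total Δv = 2886 + 2844 = 5730 m/s.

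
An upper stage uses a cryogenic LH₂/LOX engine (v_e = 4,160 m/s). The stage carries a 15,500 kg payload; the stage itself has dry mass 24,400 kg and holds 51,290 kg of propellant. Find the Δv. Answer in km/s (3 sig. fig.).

m₀ = payload + dry + propellant = 15,500 + 24,400 + 51,290 = 91,190 kg.
m_f = payload + dry = 15,500 + 24,400 = 39,900 kg.
Using Δv = v_e ln(m₀/m_f): Δv = v_e · ln(m₀/m_f) = 4160.0 × ln(2.285) = 4160.0 × 0.8266 ≈ 3438.5 m/s.

Δv ≈ 3.44 km/s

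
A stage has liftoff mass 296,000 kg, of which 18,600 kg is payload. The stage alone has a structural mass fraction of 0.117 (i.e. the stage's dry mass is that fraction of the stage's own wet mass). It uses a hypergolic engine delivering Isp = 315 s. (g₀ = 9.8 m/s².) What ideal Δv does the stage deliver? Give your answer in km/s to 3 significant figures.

Δv ≈ 5.43 km/s

Stage wet mass = m₀ − payload = 296,000 − 18,600 = 277,400 kg.
Stage dry mass = ε × stage wet mass = 0.117 × 277,400 = 32,455.8 kg.
Burnout mass m_f = stage dry + payload = 32,455.8 + 18,600 = 51,055.8 kg.
v_e = Isp · g₀ = 315 × 9.8 = 3087.0 m/s.
Δv = v_e · ln(296,000/51,055.8) = 3087.0 × ln(5.798) = 3087.0 × 1.7574 ≈ 5425 m/s.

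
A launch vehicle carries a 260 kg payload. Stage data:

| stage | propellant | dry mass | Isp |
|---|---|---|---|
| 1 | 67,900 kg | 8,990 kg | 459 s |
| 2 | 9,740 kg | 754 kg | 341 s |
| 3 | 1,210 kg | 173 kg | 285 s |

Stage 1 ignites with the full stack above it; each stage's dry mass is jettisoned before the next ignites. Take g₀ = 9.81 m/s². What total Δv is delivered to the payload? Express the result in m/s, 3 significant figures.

Ignition mass of stage 1 = 67,900+8,990 + 9,740+754 + 1,210+173 + 260 = 89,027 kg.
Stage 1: m₀ = 89,027 kg, m_f = 89,027 − 67,900 = 21,127 kg; Δv = 459×9.81×ln(4.214) = 4502.8×1.4384 ≈ 6477 m/s.
Stage 2: m₀ = 12,137 kg, m_f = 12,137 − 9,740 = 2,397 kg; Δv = 341×9.81×ln(5.063) = 3345.2×1.6220 ≈ 5426 m/s.
Stage 3: m₀ = 1,643 kg, m_f = 1,643 − 1,210 = 433 kg; Δv = 285×9.81×ln(3.794) = 2795.9×1.3335 ≈ 3728 m/s.
Total Δv = 6477 + 5426 + 3728 = 15631 m/s.

Δv ≈ 15600 m/s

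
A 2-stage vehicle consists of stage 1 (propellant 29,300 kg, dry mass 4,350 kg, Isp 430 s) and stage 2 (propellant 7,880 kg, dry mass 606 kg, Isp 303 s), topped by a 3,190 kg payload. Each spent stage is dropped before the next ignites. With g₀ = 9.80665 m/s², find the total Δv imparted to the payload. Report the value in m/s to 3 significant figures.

Δv ≈ 7720 m/s

Ignition mass of stage 1 = 29,300+4,350 + 7,880+606 + 3,190 = 45,326 kg.
Stage 1: m₀ = 45,326 kg, m_f = 45,326 − 29,300 = 16,026 kg; Δv = 430×9.80665×ln(2.828) = 4216.9×1.0397 ≈ 4384 m/s.
Stage 2: m₀ = 11,676 kg, m_f = 11,676 − 7,880 = 3,796 kg; Δv = 303×9.80665×ln(3.076) = 2971.4×1.1236 ≈ 3339 m/s.
Total Δv = 4384 + 3339 = 7723 m/s.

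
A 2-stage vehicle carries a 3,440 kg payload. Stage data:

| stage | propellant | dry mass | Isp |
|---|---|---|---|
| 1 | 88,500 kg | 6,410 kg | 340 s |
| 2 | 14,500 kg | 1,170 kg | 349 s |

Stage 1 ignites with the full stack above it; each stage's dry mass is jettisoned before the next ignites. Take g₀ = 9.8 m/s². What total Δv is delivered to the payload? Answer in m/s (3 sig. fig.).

Δv ≈ 9850 m/s

Ignition mass of stage 1 = 88,500+6,410 + 14,500+1,170 + 3,440 = 114,020 kg.
Stage 1: m₀ = 114,020 kg, m_f = 114,020 − 88,500 = 25,520 kg; Δv = 340×9.8×ln(4.468) = 3332.0×1.4969 ≈ 4988 m/s.
Stage 2: m₀ = 19,110 kg, m_f = 19,110 − 14,500 = 4,610 kg; Δv = 349×9.8×ln(4.145) = 3420.2×1.4220 ≈ 4863 m/s.
Total Δv = 4988 + 4863 = 9851 m/s.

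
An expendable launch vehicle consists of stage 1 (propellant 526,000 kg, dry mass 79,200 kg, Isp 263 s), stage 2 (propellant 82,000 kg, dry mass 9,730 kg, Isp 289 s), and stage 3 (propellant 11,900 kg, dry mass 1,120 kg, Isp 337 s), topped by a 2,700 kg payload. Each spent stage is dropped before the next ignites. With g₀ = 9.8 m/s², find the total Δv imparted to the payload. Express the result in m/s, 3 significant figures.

Δv ≈ 12200 m/s

Ignition mass of stage 1 = 526,000+79,200 + 82,000+9,730 + 11,900+1,120 + 2,700 = 712,650 kg.
Stage 1: m₀ = 712,650 kg, m_f = 712,650 − 526,000 = 186,650 kg; Δv = 263×9.8×ln(3.818) = 2577.4×1.3398 ≈ 3453 m/s.
Stage 2: m₀ = 107,450 kg, m_f = 107,450 − 82,000 = 25,450 kg; Δv = 289×9.8×ln(4.222) = 2832.2×1.4403 ≈ 4079 m/s.
Stage 3: m₀ = 15,720 kg, m_f = 15,720 − 11,900 = 3,820 kg; Δv = 337×9.8×ln(4.115) = 3302.6×1.4147 ≈ 4672 m/s.
Total Δv = 3453 + 4079 + 4672 = 12204 m/s.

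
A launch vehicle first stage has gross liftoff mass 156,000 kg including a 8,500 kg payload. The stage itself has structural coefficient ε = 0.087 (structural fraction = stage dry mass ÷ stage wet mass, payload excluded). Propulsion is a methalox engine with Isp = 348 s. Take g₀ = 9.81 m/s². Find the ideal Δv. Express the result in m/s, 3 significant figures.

Stage wet mass = m₀ − payload = 156,000 − 8,500 = 147,500 kg.
Stage dry mass = ε × stage wet mass = 0.087 × 147,500 = 12,832.5 kg.
Burnout mass m_f = stage dry + payload = 12,832.5 + 8,500 = 21,332.5 kg.
v_e = Isp · g₀ = 348 × 9.81 = 3413.9 m/s.
Rocket equation: Δv = v_e · ln(156,000/21,332.5) = 3413.9 × ln(7.313) = 3413.9 × 1.9896 ≈ 6792 m/s.

Δv ≈ 6790 m/s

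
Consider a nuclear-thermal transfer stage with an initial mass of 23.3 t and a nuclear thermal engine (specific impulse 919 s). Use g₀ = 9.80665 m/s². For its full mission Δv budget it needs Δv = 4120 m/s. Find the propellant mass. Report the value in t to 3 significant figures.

v_e = Isp · g₀ = 919 × 9.80665 = 9012.3 m/s.
m₀/m_f = exp(Δv / v_e) = exp(4120 / 9012.3) = exp(0.4572) = 1.5796.
m_f = 23.3 / 1.5796 = 14.7506 t, so propellant = m₀ − m_f = 23.3 − 14.7506 = 8.5494 t.

propellant mass ≈ 8.55 t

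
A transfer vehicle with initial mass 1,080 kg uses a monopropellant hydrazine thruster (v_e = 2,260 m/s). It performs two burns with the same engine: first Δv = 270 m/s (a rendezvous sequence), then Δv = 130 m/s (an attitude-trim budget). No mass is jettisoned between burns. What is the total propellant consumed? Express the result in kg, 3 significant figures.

After the first burn: m = 1080 × exp(−270/2260.0) = 1080 × 0.88739 = 958.381 kg.
After the second burn: m = 958.381 × exp(−130/2260.0) = 958.381 × 0.94410 = 904.808 kg.
Total propellant = m₀ − m_final = 1080 − 904.808 = 175.192 kg.

total propellant consumed ≈ 175 kg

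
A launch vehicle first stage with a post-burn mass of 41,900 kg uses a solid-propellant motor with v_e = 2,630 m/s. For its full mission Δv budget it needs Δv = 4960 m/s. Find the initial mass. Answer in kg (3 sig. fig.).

initial mass ≈ 276000 kg

Rocket equation: m₀/m_f = exp(Δv / v_e) = exp(4960 / 2630.0) = exp(1.8859) = 6.5925.
m₀ = m_f × 6.5925 = 41,900 × 6.5925 = 276,226 kg.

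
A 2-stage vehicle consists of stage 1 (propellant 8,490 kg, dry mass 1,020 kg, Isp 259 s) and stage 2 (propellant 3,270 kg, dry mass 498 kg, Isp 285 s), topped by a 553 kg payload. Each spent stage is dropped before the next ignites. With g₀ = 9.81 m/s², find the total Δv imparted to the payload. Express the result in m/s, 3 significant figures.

Δv ≈ 6370 m/s

Ignition mass of stage 1 = 8,490+1,020 + 3,270+498 + 553 = 13,831 kg.
Stage 1: m₀ = 13,831 kg, m_f = 13,831 − 8,490 = 5,341 kg; Δv = 259×9.81×ln(2.59) = 2540.8×0.9515 ≈ 2418 m/s.
Stage 2: m₀ = 4,321 kg, m_f = 4,321 − 3,270 = 1,051 kg; Δv = 285×9.81×ln(4.111) = 2795.9×1.4137 ≈ 3953 m/s.
Total Δv = 2418 + 3953 = 6371 m/s.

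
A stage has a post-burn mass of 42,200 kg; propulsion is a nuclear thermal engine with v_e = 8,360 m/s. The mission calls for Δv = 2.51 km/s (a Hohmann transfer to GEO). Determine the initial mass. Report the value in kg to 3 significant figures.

initial mass ≈ 57000 kg

m₀/m_f = exp(Δv / v_e) = exp(2510 / 8360.0) = exp(0.3002) = 1.3502.
m₀ = m_f × 1.3502 = 42,200 × 1.3502 = 56,978.4 kg.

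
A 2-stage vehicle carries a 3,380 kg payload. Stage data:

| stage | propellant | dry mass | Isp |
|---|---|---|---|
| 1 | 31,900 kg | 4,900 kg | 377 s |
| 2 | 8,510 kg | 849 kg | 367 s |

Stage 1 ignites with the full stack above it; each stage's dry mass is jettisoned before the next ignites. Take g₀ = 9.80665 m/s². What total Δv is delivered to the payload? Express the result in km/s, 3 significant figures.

Ignition mass of stage 1 = 31,900+4,900 + 8,510+849 + 3,380 = 49,539 kg.
Stage 1: m₀ = 49,539 kg, m_f = 49,539 − 31,900 = 17,639 kg; Δv = 377×9.80665×ln(2.808) = 3697.1×1.0326 ≈ 3818 m/s.
Stage 2: m₀ = 12,739 kg, m_f = 12,739 − 8,510 = 4,229 kg; Δv = 367×9.80665×ln(3.012) = 3599.0×1.1027 ≈ 3969 m/s.
Total Δv = 3818 + 3969 = 7787 m/s.

Δv ≈ 7.79 km/s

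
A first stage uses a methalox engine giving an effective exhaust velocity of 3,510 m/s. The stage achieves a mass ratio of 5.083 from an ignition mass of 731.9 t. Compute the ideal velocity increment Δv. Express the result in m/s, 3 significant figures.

Δv ≈ 5710 m/s

Δv = v_e · ln(5.083) = 3510.0 × 1.6259 ≈ 5706.9 m/s.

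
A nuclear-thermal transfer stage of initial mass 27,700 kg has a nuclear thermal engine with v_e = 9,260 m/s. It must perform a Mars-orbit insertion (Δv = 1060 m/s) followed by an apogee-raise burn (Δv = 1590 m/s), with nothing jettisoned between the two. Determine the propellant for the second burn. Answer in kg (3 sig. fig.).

After the first burn: m = 27700 × exp(−1060/9260.0) = 27700 × 0.89184 = 24,704 kg.
After the second burn: m = 24,704 × exp(−1590/9260.0) = 24,704 × 0.84223 = 20,806.4 kg.
Second-burn propellant = 24,704 − 20,806.4 = 3,897.6 kg.

propellant for the second burn ≈ 3900 kg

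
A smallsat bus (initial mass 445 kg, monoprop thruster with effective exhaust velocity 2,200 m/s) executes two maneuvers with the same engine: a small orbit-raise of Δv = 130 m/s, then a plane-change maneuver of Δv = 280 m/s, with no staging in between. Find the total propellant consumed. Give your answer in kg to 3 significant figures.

After the first burn: m = 445 × exp(−130/2200.0) = 445 × 0.94262 = 419.466 kg.
After the second burn: m = 419.466 × exp(−280/2200.0) = 419.466 × 0.88049 = 369.336 kg.
Total propellant = m₀ − m_final = 445 − 369.336 = 75.664 kg.

total propellant consumed ≈ 75.7 kg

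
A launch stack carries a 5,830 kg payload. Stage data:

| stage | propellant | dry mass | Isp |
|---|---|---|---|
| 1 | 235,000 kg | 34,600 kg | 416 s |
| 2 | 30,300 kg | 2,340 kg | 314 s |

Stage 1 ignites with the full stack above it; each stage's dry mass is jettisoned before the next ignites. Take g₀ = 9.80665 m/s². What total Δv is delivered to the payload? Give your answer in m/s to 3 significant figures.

Δv ≈ 10600 m/s

Ignition mass of stage 1 = 235,000+34,600 + 30,300+2,340 + 5,830 = 308,070 kg.
Stage 1: m₀ = 308,070 kg, m_f = 308,070 − 235,000 = 73,070 kg; Δv = 416×9.80665×ln(4.216) = 4079.6×1.4389 ≈ 5870 m/s.
Stage 2: m₀ = 38,470 kg, m_f = 38,470 − 30,300 = 8,170 kg; Δv = 314×9.80665×ln(4.709) = 3079.3×1.5494 ≈ 4771 m/s.
Total Δv = 5870 + 4771 = 10641 m/s.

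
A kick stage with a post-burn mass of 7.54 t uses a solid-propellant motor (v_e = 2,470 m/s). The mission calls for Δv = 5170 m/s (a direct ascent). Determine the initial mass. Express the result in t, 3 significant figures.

initial mass ≈ 61.2 t

Rocket equation: m₀/m_f = exp(Δv / v_e) = exp(5170 / 2470.0) = exp(2.0931) = 8.1102.
m₀ = m_f × 8.1102 = 7.54 × 8.1102 = 61.1509 t.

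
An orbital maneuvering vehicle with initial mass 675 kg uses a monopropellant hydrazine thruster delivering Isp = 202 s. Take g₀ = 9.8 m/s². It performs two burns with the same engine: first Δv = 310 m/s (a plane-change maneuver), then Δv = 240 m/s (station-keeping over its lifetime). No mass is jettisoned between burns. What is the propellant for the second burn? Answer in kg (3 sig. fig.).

v_e = Isp · g₀ = 202 × 9.8 = 1979.6 m/s.
After the first burn: m = 675 × exp(−310/1979.6) = 675 × 0.85505 = 577.159 kg.
After the second burn: m = 577.159 × exp(−240/1979.6) = 577.159 × 0.88582 = 511.259 kg.
Second-burn propellant = 577.159 − 511.259 = 65.9 kg.

propellant for the second burn ≈ 65.9 kg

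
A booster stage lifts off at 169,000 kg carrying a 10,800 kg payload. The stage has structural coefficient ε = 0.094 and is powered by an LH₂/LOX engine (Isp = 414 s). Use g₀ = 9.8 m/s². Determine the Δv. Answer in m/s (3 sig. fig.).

Stage wet mass = m₀ − payload = 169,000 − 10,800 = 158,200 kg.
Stage dry mass = ε × stage wet mass = 0.094 × 158,200 = 14,870.8 kg.
Burnout mass m_f = stage dry + payload = 14,870.8 + 10,800 = 25,670.8 kg.
v_e = Isp · g₀ = 414 × 9.8 = 4057.2 m/s.
Rocket equation: Δv = v_e · ln(169,000/25,670.8) = 4057.2 × ln(6.583) = 4057.2 × 1.8845 ≈ 7646 m/s.

Δv ≈ 7650 m/s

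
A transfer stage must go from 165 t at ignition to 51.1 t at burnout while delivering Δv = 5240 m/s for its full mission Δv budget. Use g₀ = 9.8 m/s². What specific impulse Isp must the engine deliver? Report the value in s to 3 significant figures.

ln(m₀/m_f) = ln(165000/51100) = ln(3.229) = 1.1722.
From the ideal rocket equation, v_e = Δv / ln(m₀/m_f) = 5240 / 1.1722 = 4470.4 m/s.
Isp = v_e / g₀ = 4470.4 / 9.8 = 456.2 s.

Isp ≈ 456 s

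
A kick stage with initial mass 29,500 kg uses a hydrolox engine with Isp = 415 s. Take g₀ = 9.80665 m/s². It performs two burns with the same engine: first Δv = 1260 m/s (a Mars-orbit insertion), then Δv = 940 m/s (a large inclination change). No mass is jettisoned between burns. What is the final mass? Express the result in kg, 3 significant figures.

v_e = Isp · g₀ = 415 × 9.80665 = 4069.8 m/s.
After the first burn: m = 29500 × exp(−1260/4069.8) = 29500 × 0.73374 = 21,645.3 kg.
After the second burn: m = 21,645.3 × exp(−940/4069.8) = 21,645.3 × 0.79376 = 17,181.2 kg.

final mass ≈ 17200 kg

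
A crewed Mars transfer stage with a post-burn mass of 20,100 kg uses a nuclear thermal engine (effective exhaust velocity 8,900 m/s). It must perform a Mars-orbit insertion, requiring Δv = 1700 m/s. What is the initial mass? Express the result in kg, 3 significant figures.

initial mass ≈ 24300 kg

Rocket equation: m₀/m_f = exp(Δv / v_e) = exp(1700 / 8900.0) = exp(0.1910) = 1.2105.
m₀ = m_f × 1.2105 = 20,100 × 1.2105 = 24,331.1 kg.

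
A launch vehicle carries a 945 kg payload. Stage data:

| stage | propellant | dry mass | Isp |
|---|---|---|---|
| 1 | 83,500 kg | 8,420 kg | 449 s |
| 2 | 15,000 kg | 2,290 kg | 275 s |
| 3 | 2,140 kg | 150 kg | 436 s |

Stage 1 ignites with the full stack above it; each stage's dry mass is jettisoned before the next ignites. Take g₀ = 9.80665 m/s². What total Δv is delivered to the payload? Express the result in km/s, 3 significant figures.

Δv ≈ 14.1 km/s

Ignition mass of stage 1 = 83,500+8,420 + 15,000+2,290 + 2,140+150 + 945 = 112,445 kg.
Stage 1: m₀ = 112,445 kg, m_f = 112,445 − 83,500 = 28,945 kg; Δv = 449×9.80665×ln(3.885) = 4403.2×1.3571 ≈ 5975 m/s.
Stage 2: m₀ = 20,525 kg, m_f = 20,525 − 15,000 = 5,525 kg; Δv = 275×9.80665×ln(3.715) = 2696.8×1.3124 ≈ 3539 m/s.
Stage 3: m₀ = 3,235 kg, m_f = 3,235 − 2,140 = 1,095 kg; Δv = 436×9.80665×ln(2.954) = 4275.7×1.0833 ≈ 4632 m/s.
Total Δv = 5975 + 3539 + 4632 = 14146 m/s.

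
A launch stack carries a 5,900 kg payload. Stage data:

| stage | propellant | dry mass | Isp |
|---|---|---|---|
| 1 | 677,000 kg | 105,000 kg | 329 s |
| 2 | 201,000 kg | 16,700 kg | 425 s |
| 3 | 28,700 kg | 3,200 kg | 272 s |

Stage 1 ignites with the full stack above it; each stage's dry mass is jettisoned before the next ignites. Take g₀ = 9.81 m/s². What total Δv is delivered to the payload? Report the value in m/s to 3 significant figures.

Δv ≈ 13700 m/s

Ignition mass of stage 1 = 677,000+105,000 + 201,000+16,700 + 28,700+3,200 + 5,900 = 1,037,500 kg.
Stage 1: m₀ = 1,037,500 kg, m_f = 1,037,500 − 677,000 = 360,500 kg; Δv = 329×9.81×ln(2.878) = 3227.5×1.0571 ≈ 3412 m/s.
Stage 2: m₀ = 255,500 kg, m_f = 255,500 − 201,000 = 54,500 kg; Δv = 425×9.81×ln(4.688) = 4169.2×1.5450 ≈ 6442 m/s.
Stage 3: m₀ = 37,800 kg, m_f = 37,800 − 28,700 = 9,100 kg; Δv = 272×9.81×ln(4.154) = 2668.3×1.4240 ≈ 3800 m/s.
Total Δv = 3412 + 6442 + 3800 = 13654 m/s.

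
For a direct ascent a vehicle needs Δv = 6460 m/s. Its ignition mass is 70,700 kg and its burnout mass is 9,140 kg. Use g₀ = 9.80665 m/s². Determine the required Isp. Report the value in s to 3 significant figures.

Isp ≈ 322 s

ln(m₀/m_f) = ln(70700/9140) = ln(7.735) = 2.0458.
Rocket equation: v_e = Δv / ln(m₀/m_f) = 6460 / 2.0458 = 3157.7 m/s.
Isp = v_e / g₀ = 3157.7 / 9.80665 = 322.0 s.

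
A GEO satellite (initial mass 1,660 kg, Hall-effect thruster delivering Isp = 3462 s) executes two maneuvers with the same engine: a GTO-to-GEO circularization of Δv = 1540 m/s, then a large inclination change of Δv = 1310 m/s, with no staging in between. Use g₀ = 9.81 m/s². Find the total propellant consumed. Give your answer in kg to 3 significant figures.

total propellant consumed ≈ 134 kg

v_e = Isp · g₀ = 3462 × 9.81 = 33962.2 m/s.
After the first burn: m = 1660 × exp(−1540/33962.2) = 1660 × 0.95567 = 1,586.41 kg.
After the second burn: m = 1,586.41 × exp(−1310/33962.2) = 1,586.41 × 0.96216 = 1,526.38 kg.
Total propellant = m₀ − m_final = 1660 − 1,526.38 = 133.62 kg.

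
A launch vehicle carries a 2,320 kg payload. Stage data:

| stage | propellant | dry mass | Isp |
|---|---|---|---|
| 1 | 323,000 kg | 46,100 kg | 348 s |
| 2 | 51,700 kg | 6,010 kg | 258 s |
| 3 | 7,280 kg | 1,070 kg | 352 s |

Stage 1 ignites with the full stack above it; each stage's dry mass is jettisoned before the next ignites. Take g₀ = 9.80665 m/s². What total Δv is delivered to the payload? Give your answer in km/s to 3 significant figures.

Δv ≈ 12.1 km/s

Ignition mass of stage 1 = 323,000+46,100 + 51,700+6,010 + 7,280+1,070 + 2,320 = 437,480 kg.
Stage 1: m₀ = 437,480 kg, m_f = 437,480 − 323,000 = 114,480 kg; Δv = 348×9.80665×ln(3.821) = 3412.7×1.3406 ≈ 4575 m/s.
Stage 2: m₀ = 68,380 kg, m_f = 68,380 − 51,700 = 16,680 kg; Δv = 258×9.80665×ln(4.1) = 2530.1×1.4109 ≈ 3570 m/s.
Stage 3: m₀ = 10,670 kg, m_f = 10,670 − 7,280 = 3,390 kg; Δv = 352×9.80665×ln(3.147) = 3451.9×1.1466 ≈ 3958 m/s.
Total Δv = 4575 + 3570 + 3958 = 12103 m/s.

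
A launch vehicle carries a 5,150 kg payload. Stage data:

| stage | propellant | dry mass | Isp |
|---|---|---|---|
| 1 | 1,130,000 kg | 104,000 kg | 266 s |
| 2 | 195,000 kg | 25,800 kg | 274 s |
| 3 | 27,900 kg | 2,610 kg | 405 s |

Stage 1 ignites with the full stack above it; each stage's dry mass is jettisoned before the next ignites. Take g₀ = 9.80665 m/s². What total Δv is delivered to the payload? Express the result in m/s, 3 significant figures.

Ignition mass of stage 1 = 1,130,000+104,000 + 195,000+25,800 + 27,900+2,610 + 5,150 = 1,490,460 kg.
Stage 1: m₀ = 1,490,460 kg, m_f = 1,490,460 − 1,130,000 = 360,460 kg; Δv = 266×9.80665×ln(4.135) = 2608.6×1.4195 ≈ 3703 m/s.
Stage 2: m₀ = 256,460 kg, m_f = 256,460 − 195,000 = 61,460 kg; Δv = 274×9.80665×ln(4.173) = 2687.0×1.4286 ≈ 3839 m/s.
Stage 3: m₀ = 35,660 kg, m_f = 35,660 − 27,900 = 7,760 kg; Δv = 405×9.80665×ln(4.595) = 3971.7×1.5250 ≈ 6057 m/s.
Total Δv = 3703 + 3839 + 6057 = 13599 m/s.

Δv ≈ 13600 m/s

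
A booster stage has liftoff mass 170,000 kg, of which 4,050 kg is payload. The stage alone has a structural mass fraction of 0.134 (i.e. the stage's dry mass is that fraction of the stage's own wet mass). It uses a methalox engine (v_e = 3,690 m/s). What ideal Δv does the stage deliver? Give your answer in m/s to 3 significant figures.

Δv ≈ 6890 m/s

Stage wet mass = m₀ − payload = 170,000 − 4,050 = 165,950 kg.
Stage dry mass = ε × stage wet mass = 0.134 × 165,950 = 22,237.3 kg.
Burnout mass m_f = stage dry + payload = 22,237.3 + 4,050 = 26,287.3 kg.
Δv = v_e · ln(170,000/26,287.3) = 3690.0 × ln(6.467) = 3690.0 × 1.8667 ≈ 6888 m/s.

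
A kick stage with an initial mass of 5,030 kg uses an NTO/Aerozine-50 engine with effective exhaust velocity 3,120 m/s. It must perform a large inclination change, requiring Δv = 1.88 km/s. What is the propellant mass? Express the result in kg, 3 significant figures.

Using Δv = v_e ln(m₀/m_f): m₀/m_f = exp(Δv / v_e) = exp(1880 / 3120.0) = exp(0.6026) = 1.8268.
m_f = 5,030 / 1.8268 = 2,753.45 kg, so propellant = m₀ − m_f = 5,030 − 2,753.45 = 2,276.55 kg.

propellant mass ≈ 2280 kg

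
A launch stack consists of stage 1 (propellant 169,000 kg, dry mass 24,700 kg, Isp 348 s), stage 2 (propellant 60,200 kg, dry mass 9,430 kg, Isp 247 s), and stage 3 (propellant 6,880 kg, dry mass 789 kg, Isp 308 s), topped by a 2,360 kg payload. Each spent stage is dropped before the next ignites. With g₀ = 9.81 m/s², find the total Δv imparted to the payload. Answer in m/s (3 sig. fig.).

Ignition mass of stage 1 = 169,000+24,700 + 60,200+9,430 + 6,880+789 + 2,360 = 273,359 kg.
Stage 1: m₀ = 273,359 kg, m_f = 273,359 − 169,000 = 104,359 kg; Δv = 348×9.81×ln(2.619) = 3413.9×0.9629 ≈ 3287 m/s.
Stage 2: m₀ = 79,659 kg, m_f = 79,659 − 60,200 = 19,459 kg; Δv = 247×9.81×ln(4.094) = 2423.1×1.4094 ≈ 3415 m/s.
Stage 3: m₀ = 10,029 kg, m_f = 10,029 − 6,880 = 3,149 kg; Δv = 308×9.81×ln(3.185) = 3021.5×1.1584 ≈ 3500 m/s.
Total Δv = 3287 + 3415 + 3500 = 10202 m/s.

Δv ≈ 10200 m/s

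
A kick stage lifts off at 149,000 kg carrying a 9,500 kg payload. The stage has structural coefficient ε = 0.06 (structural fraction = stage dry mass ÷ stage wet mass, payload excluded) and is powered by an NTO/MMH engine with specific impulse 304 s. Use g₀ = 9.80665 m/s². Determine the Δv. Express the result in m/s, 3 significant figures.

Stage wet mass = m₀ − payload = 149,000 − 9,500 = 139,500 kg.
Stage dry mass = ε × stage wet mass = 0.06 × 139,500 = 8,370 kg.
Burnout mass m_f = stage dry + payload = 8,370 + 9,500 = 17,870 kg.
v_e = Isp · g₀ = 304 × 9.80665 = 2981.2 m/s.
Δv = v_e · ln(149,000/17,870) = 2981.2 × ln(8.338) = 2981.2 × 2.1208 ≈ 6323 m/s.

Δv ≈ 6320 m/s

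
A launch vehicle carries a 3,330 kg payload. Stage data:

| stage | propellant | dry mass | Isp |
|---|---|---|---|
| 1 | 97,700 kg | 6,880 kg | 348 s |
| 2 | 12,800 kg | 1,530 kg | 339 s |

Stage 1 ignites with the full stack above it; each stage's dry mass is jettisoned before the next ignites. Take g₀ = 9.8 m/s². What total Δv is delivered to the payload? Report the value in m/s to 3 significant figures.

Δv ≈ 9760 m/s

Ignition mass of stage 1 = 97,700+6,880 + 12,800+1,530 + 3,330 = 122,240 kg.
Stage 1: m₀ = 122,240 kg, m_f = 122,240 − 97,700 = 24,540 kg; Δv = 348×9.8×ln(4.981) = 3410.4×1.6057 ≈ 5476 m/s.
Stage 2: m₀ = 17,660 kg, m_f = 17,660 − 12,800 = 4,860 kg; Δv = 339×9.8×ln(3.634) = 3322.2×1.2903 ≈ 4287 m/s.
Total Δv = 5476 + 4287 = 9763 m/s.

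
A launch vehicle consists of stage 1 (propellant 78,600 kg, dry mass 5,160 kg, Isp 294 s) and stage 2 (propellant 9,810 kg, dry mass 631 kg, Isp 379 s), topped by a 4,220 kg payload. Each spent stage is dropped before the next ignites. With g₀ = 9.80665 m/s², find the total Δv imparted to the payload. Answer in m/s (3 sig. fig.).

Δv ≈ 8730 m/s

Ignition mass of stage 1 = 78,600+5,160 + 9,810+631 + 4,220 = 98,421 kg.
Stage 1: m₀ = 98,421 kg, m_f = 98,421 − 78,600 = 19,821 kg; Δv = 294×9.80665×ln(4.965) = 2883.2×1.6025 ≈ 4620 m/s.
Stage 2: m₀ = 14,661 kg, m_f = 14,661 − 9,810 = 4,851 kg; Δv = 379×9.80665×ln(3.022) = 3716.7×1.1060 ≈ 4111 m/s.
Total Δv = 4620 + 4111 = 8731 m/s.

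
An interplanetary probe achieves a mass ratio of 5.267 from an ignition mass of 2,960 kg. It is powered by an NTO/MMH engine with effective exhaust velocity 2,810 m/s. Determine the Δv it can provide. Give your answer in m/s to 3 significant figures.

Rocket equation: Δv = v_e · ln(5.267) = 2810.0 × 1.6615 ≈ 4668.7 m/s.

Δv ≈ 4670 m/s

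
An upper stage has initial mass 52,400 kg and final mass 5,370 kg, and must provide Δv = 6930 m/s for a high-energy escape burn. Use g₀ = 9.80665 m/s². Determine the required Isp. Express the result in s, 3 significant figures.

Isp ≈ 310 s

ln(m₀/m_f) = ln(52400/5370) = ln(9.758) = 2.2781.
Rocket equation: v_e = Δv / ln(m₀/m_f) = 6930 / 2.2781 = 3042.0 m/s.
Isp = v_e / g₀ = 3042.0 / 9.80665 = 310.2 s.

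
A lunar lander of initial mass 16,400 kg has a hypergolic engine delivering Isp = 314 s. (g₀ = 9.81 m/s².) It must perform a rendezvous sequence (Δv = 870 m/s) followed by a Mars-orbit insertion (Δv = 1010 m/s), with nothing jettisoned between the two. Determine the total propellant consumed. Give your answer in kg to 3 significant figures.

v_e = Isp · g₀ = 314 × 9.81 = 3080.3 m/s.
After the first burn: m = 16400 × exp(−870/3080.3) = 16400 × 0.75394 = 12,364.6 kg.
After the second burn: m = 12,364.6 × exp(−1010/3080.3) = 12,364.6 × 0.72045 = 8,908.08 kg.
Total propellant = m₀ − m_final = 16400 − 8,908.08 = 7,491.92 kg.

total propellant consumed ≈ 7490 kg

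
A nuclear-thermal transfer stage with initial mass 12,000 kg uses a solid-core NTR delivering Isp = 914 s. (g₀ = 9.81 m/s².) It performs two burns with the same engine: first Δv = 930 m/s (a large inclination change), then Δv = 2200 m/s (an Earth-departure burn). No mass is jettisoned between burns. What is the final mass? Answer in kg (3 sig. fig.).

final mass ≈ 8460 kg

v_e = Isp · g₀ = 914 × 9.81 = 8966.3 m/s.
After the first burn: m = 12000 × exp(−930/8966.3) = 12000 × 0.90148 = 10,817.8 kg.
After the second burn: m = 10,817.8 × exp(−2200/8966.3) = 10,817.8 × 0.78242 = 8,464.06 kg.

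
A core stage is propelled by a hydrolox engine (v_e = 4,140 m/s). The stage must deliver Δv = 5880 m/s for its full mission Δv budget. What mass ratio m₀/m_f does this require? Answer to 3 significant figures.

mass ratio ≈ 4.14

Rocket equation: m₀/m_f = exp(Δv / v_e) = exp(5880 / 4140.0) = exp(1.4203) = 4.1383.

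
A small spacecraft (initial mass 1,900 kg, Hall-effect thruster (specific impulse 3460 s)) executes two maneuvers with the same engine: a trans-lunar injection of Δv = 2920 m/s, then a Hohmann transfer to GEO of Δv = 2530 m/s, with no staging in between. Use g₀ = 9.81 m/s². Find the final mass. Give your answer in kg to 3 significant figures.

final mass ≈ 1620 kg

v_e = Isp · g₀ = 3460 × 9.81 = 33942.6 m/s.
After the first burn: m = 1900 × exp(−2920/33942.6) = 1900 × 0.91757 = 1,743.38 kg.
After the second burn: m = 1,743.38 × exp(−2530/33942.6) = 1,743.38 × 0.92817 = 1,618.15 kg.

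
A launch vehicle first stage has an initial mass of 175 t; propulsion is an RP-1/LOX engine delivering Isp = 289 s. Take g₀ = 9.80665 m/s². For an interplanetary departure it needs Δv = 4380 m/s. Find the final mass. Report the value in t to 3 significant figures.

v_e = Isp · g₀ = 289 × 9.80665 = 2834.1 m/s.
m₀/m_f = exp(Δv / v_e) = exp(4380 / 2834.1) = exp(1.5455) = 4.6901.
m_f = m₀ / 4.6901 = 175 / 4.6901 = 37.3126 t.

final mass ≈ 37.3 t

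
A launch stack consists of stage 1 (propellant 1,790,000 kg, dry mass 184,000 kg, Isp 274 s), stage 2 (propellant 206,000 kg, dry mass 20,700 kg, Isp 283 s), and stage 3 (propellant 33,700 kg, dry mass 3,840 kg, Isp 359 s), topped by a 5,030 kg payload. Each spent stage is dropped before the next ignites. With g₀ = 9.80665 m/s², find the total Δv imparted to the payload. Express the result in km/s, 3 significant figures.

Ignition mass of stage 1 = 1,790,000+184,000 + 206,000+20,700 + 33,700+3,840 + 5,030 = 2,243,270 kg.
Stage 1: m₀ = 2,243,270 kg, m_f = 2,243,270 − 1,790,000 = 453,270 kg; Δv = 274×9.80665×ln(4.949) = 2687.0×1.5992 ≈ 4297 m/s.
Stage 2: m₀ = 269,270 kg, m_f = 269,270 − 206,000 = 63,270 kg; Δv = 283×9.80665×ln(4.256) = 2775.3×1.4483 ≈ 4019 m/s.
Stage 3: m₀ = 42,570 kg, m_f = 42,570 − 33,700 = 8,870 kg; Δv = 359×9.80665×ln(4.799) = 3520.6×1.5685 ≈ 5522 m/s.
Total Δv = 4297 + 4019 + 5522 = 13838 m/s.

Δv ≈ 13.8 km/s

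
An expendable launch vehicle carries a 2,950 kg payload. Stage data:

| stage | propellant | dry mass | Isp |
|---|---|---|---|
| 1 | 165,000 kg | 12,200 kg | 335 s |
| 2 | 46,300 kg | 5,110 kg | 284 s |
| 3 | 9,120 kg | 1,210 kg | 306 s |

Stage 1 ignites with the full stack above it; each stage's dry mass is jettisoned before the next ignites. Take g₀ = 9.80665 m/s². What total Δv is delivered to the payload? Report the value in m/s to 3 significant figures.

Δv ≈ 10800 m/s

Ignition mass of stage 1 = 165,000+12,200 + 46,300+5,110 + 9,120+1,210 + 2,950 = 241,890 kg.
Stage 1: m₀ = 241,890 kg, m_f = 241,890 − 165,000 = 76,890 kg; Δv = 335×9.80665×ln(3.146) = 3285.2×1.1461 ≈ 3765 m/s.
Stage 2: m₀ = 64,690 kg, m_f = 64,690 − 46,300 = 18,390 kg; Δv = 284×9.80665×ln(3.518) = 2785.1×1.2578 ≈ 3503 m/s.
Stage 3: m₀ = 13,280 kg, m_f = 13,280 − 9,120 = 4,160 kg; Δv = 306×9.80665×ln(3.192) = 3000.8×1.1607 ≈ 3483 m/s.
Total Δv = 3765 + 3503 + 3483 = 10751 m/s.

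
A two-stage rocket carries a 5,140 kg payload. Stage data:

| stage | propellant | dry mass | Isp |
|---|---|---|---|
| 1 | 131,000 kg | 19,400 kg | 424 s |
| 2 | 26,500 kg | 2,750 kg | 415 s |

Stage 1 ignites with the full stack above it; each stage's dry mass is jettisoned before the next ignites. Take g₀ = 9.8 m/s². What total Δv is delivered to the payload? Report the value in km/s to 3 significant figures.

Δv ≈ 11.1 km/s

Ignition mass of stage 1 = 131,000+19,400 + 26,500+2,750 + 5,140 = 184,790 kg.
Stage 1: m₀ = 184,790 kg, m_f = 184,790 − 131,000 = 53,790 kg; Δv = 424×9.8×ln(3.435) = 4155.2×1.2341 ≈ 5128 m/s.
Stage 2: m₀ = 34,390 kg, m_f = 34,390 − 26,500 = 7,890 kg; Δv = 415×9.8×ln(4.359) = 4067.0×1.4722 ≈ 5987 m/s.
Total Δv = 5128 + 5987 = 11115 m/s.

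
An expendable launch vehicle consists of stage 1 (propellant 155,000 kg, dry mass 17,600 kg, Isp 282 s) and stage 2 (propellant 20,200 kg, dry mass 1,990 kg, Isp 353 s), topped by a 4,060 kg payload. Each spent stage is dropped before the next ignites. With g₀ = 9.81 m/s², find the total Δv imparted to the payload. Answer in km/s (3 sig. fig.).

Ignition mass of stage 1 = 155,000+17,600 + 20,200+1,990 + 4,060 = 198,850 kg.
Stage 1: m₀ = 198,850 kg, m_f = 198,850 − 155,000 = 43,850 kg; Δv = 282×9.81×ln(4.535) = 2766.4×1.5118 ≈ 4182 m/s.
Stage 2: m₀ = 26,250 kg, m_f = 26,250 − 20,200 = 6,050 kg; Δv = 353×9.81×ln(4.339) = 3462.9×1.4676 ≈ 5082 m/s.
Total Δv = 4182 + 5082 = 9264 m/s.

Δv ≈ 9.26 km/s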